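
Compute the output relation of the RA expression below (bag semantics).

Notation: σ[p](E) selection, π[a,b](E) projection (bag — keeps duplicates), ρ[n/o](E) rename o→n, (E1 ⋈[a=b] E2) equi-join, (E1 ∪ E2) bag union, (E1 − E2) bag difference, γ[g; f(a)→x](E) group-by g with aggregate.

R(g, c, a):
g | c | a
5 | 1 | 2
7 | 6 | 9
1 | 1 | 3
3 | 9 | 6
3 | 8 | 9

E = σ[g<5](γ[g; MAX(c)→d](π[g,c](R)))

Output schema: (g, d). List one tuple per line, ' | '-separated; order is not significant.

Per-node cardinality:
  R → 5
  π[g,c](R) → 5
  γ[g; MAX(c)→d](π[g,c](R)) → 4
  σ[g<5](γ[g; MAX(c)→d](π[g,c](R))) → 2

== RESULT ==
g | d
1 | 1
3 | 9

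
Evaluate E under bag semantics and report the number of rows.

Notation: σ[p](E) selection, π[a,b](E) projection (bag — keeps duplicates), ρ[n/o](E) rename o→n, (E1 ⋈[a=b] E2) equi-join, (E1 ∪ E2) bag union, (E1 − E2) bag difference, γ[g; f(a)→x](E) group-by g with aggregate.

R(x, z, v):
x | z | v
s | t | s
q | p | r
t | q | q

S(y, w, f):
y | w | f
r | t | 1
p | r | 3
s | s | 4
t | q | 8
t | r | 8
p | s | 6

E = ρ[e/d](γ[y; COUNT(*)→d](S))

Subexpression sizes:
  S → 6
  γ[y; COUNT(*)→d](S) → 4
  ρ[e/d](γ[y; COUNT(*)→d](S)) → 4

|E| = 4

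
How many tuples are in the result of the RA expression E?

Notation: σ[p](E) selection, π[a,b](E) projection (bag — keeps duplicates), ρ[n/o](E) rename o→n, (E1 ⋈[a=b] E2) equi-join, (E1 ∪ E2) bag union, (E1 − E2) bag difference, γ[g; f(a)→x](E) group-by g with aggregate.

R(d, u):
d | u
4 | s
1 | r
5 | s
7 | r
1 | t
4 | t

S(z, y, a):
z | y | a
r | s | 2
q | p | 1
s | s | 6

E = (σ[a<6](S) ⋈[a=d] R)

Subexpression sizes:
  S → 3
  σ[a<6](S) → 2
  R → 6
  (σ[a<6](S) ⋈[a=d] R) → 2

|E| = 2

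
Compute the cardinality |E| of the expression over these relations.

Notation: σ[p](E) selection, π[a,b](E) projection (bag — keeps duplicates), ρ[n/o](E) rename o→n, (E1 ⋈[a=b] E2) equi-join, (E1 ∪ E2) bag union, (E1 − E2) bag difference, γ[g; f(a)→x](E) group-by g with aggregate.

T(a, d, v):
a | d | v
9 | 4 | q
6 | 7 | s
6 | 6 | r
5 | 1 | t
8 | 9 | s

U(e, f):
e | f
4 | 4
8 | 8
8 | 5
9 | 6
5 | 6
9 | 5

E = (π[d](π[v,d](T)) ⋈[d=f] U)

Row counts bottom-up:
  T → 5
  π[v,d](T) → 5
  π[d](π[v,d](T)) → 5
  U → 6
  (π[d](π[v,d](T)) ⋈[d=f] U) → 3

|E| = 3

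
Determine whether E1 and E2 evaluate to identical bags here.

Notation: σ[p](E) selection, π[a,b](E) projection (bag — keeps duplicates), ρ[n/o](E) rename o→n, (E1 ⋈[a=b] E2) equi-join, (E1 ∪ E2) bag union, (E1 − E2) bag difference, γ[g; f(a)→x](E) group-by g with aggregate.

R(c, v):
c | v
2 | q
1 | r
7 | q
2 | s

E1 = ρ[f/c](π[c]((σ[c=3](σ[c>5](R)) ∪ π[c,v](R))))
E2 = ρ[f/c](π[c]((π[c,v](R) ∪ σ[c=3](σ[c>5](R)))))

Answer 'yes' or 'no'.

E1 per-node cardinality:
  R → 4
  σ[c>5](R) → 1
  σ[c=3](σ[c>5](R)) → 0
  R → 4
  π[c,v](R) → 4
  (σ[c=3](σ[c>5](R)) ∪ π[c,v](R)) → 4
  π[c]((σ[c=3](σ[c>5](R)) ∪ π[c,v](R))) → 4
  ρ[f/c](π[c]((σ[c=3](σ[c>5](R)) ∪ π[c,v](R)))) → 4
E2 per-node cardinality:
  R → 4
  π[c,v](R) → 4
  R → 4
  σ[c>5](R) → 1
  σ[c=3](σ[c>5](R)) → 0
  (π[c,v](R) ∪ σ[c=3](σ[c>5](R))) → 4
  π[c]((π[c,v](R) ∪ σ[c=3](σ[c>5](R)))) → 4
  ρ[f/c](π[c]((π[c,v](R) ∪ σ[c=3](σ[c>5](R))))) → 4

E1 and E2 produce the same multiset:
f
1
2
2
7

yes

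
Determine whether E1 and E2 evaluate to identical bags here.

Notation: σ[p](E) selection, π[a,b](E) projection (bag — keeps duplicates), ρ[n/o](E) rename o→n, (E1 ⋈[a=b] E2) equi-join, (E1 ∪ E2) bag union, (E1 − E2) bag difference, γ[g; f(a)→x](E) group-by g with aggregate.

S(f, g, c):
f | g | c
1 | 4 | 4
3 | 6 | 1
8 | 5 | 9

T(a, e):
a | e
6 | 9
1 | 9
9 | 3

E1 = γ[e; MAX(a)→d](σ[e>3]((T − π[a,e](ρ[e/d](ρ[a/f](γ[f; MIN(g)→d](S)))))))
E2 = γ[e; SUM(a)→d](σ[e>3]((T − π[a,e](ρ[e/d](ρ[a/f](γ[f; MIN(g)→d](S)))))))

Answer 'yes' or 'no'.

E1 subexpression sizes:
  T → 3
  S → 3
  γ[f; MIN(g)→d](S) → 3
  ρ[a/f](γ[f; MIN(g)→d](S)) → 3
  ρ[e/d](ρ[a/f](γ[f; MIN(g)→d](S))) → 3
  π[a,e](ρ[e/d](ρ[a/f](γ[f; MIN(g)→d](S)))) → 3
  (T − π[a,e](ρ[e/d](ρ[a/f](γ[f; MIN(g)→d](S))))) → 3
  σ[e>3]((T − π[a,e](ρ[e/d](ρ[a/f](γ[f; MIN(g)→d](S)))))) → 2
  γ[e; MAX(a)→d](σ[e>3]((T − π[a,e](ρ[e/d](ρ[a/f](γ[f; MIN(g)→d](S))))))) → 1
E2 subexpression sizes:
  T → 3
  S → 3
  γ[f; MIN(g)→d](S) → 3
  ρ[a/f](γ[f; MIN(g)→d](S)) → 3
  ρ[e/d](ρ[a/f](γ[f; MIN(g)→d](S))) → 3
  π[a,e](ρ[e/d](ρ[a/f](γ[f; MIN(g)→d](S)))) → 3
  (T − π[a,e](ρ[e/d](ρ[a/f](γ[f; MIN(g)→d](S))))) → 3
  σ[e>3]((T − π[a,e](ρ[e/d](ρ[a/f](γ[f; MIN(g)→d](S)))))) → 2
  γ[e; SUM(a)→d](σ[e>3]((T − π[a,e](ρ[e/d](ρ[a/f](γ[f; MIN(g)→d](S))))))) → 1

E1 result:
e | d
9 | 6
E2 result:
e | d
9 | 7
Witness: (9, 6) appears 1× in E1 but 0× in E2.

no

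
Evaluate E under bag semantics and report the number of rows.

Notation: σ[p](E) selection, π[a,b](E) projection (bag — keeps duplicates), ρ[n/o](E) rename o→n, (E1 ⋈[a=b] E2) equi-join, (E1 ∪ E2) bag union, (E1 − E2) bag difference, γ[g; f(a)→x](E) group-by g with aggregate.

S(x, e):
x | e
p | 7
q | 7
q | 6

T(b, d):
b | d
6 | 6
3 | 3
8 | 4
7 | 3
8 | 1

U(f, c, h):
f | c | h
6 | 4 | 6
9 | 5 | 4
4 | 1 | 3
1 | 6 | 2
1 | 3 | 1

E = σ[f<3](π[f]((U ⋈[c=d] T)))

Subexpression sizes:
  U → 5
  T → 5
  (U ⋈[c=d] T) → 5
  π[f]((U ⋈[c=d] T)) → 5
  σ[f<3](π[f]((U ⋈[c=d] T))) → 3

|E| = 3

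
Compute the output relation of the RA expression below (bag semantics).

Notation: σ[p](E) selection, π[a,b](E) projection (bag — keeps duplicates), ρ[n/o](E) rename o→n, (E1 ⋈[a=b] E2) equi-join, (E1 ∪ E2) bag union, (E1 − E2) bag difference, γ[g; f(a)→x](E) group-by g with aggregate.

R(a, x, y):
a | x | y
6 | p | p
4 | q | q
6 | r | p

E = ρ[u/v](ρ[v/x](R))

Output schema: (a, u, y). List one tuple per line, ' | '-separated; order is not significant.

Subexpression sizes:
  R → 3
  ρ[v/x](R) → 3
  ρ[u/v](ρ[v/x](R)) → 3

== RESULT ==
a | u | y
4 | q | q
6 | p | p
6 | r | p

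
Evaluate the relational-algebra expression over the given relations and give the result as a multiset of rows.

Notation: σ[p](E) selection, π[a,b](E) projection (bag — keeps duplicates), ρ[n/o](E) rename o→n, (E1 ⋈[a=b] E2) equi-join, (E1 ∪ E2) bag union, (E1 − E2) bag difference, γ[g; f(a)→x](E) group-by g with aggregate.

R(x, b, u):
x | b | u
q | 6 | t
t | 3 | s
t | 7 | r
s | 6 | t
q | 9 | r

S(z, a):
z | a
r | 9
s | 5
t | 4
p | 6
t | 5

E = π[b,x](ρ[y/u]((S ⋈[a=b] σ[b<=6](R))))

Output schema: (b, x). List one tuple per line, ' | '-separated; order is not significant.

Subexpression sizes:
  S → 5
  R → 5
  σ[b<=6](R) → 3
  (S ⋈[a=b] σ[b<=6](R)) → 2
  ρ[y/u]((S ⋈[a=b] σ[b<=6](R))) → 2
  π[b,x](ρ[y/u]((S ⋈[a=b] σ[b<=6](R)))) → 2

== RESULT ==
b | x
6 | q
6 | s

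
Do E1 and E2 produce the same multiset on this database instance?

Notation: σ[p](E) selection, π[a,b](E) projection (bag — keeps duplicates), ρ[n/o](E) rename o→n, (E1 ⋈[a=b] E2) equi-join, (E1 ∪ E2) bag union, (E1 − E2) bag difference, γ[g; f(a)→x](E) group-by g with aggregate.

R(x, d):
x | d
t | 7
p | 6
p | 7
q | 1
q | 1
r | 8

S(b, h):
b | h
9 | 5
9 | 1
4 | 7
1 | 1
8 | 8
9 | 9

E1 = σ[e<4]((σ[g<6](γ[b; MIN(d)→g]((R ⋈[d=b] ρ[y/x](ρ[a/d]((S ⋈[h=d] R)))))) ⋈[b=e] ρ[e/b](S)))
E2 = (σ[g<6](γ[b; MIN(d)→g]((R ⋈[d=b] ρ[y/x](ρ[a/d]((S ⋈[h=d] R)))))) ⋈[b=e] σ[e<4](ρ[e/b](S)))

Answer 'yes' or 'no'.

E1 stepwise |·|:
  R → 6
  S → 6
  R → 6
  (S ⋈[h=d] R) → 7
  ρ[a/d]((S ⋈[h=d] R)) → 7
  ρ[y/x](ρ[a/d]((S ⋈[h=d] R))) → 7
  (R ⋈[d=b] ρ[y/x](ρ[a/d]((S ⋈[h=d] R)))) → 5
  γ[b; MIN(d)→g]((R ⋈[d=b] ρ[y/x](ρ[a/d]((S ⋈[h=d] R))))) → 2
  σ[g<6](γ[b; MIN(d)→g]((R ⋈[d=b] ρ[y/x](ρ[a/d]((S ⋈[h=d] R)))))) → 1
  S → 6
  ρ[e/b](S) → 6
  (σ[g<6](γ[b; MIN(d)→g]((R ⋈[d=b] ρ[y/x](ρ[a/d]((S ⋈[h=d] R)))))) ⋈[b=e] ρ[e/b](S)) → 1
  σ[e<4]((σ[g<6](γ[b; MIN(d)→g]((R ⋈[d=b] ρ[y/x](ρ[a/d]((S ⋈[h=d] R)))))) ⋈[b=e] ρ[e/b](S))) → 1
E2 stepwise |·|:
  R → 6
  S → 6
  R → 6
  (S ⋈[h=d] R) → 7
  ρ[a/d]((S ⋈[h=d] R)) → 7
  ρ[y/x](ρ[a/d]((S ⋈[h=d] R))) → 7
  (R ⋈[d=b] ρ[y/x](ρ[a/d]((S ⋈[h=d] R)))) → 5
  γ[b; MIN(d)→g]((R ⋈[d=b] ρ[y/x](ρ[a/d]((S ⋈[h=d] R))))) → 2
  σ[g<6](γ[b; MIN(d)→g]((R ⋈[d=b] ρ[y/x](ρ[a/d]((S ⋈[h=d] R)))))) → 1
  S → 6
  ρ[e/b](S) → 6
  σ[e<4](ρ[e/b](S)) → 1
  (σ[g<6](γ[b; MIN(d)→g]((R ⋈[d=b] ρ[y/x](ρ[a/d]((S ⋈[h=d] R)))))) ⋈[b=e] σ[e<4](ρ[e/b](S))) → 1

E1 and E2 produce the same multiset:
b | g | e | h
1 | 1 | 1 | 1

yes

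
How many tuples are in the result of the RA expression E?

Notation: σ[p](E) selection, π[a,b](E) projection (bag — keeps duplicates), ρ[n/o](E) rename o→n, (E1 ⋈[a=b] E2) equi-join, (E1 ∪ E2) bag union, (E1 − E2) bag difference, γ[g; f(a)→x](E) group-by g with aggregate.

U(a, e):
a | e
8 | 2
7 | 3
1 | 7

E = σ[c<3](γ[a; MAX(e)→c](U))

Per-node cardinality:
  U → 3
  γ[a; MAX(e)→c](U) → 3
  σ[c<3](γ[a; MAX(e)→c](U)) → 1

|E| = 1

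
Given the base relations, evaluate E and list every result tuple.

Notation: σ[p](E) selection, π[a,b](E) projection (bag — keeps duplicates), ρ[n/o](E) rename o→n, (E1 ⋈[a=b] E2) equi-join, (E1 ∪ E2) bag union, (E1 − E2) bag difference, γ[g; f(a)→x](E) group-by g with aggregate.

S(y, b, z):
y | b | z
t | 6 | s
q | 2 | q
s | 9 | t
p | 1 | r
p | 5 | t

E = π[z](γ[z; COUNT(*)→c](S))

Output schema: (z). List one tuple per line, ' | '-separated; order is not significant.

Subexpression sizes:
  S → 5
  γ[z; COUNT(*)→c](S) → 4
  π[z](γ[z; COUNT(*)→c](S)) → 4

== RESULT ==
z
q
r
s
t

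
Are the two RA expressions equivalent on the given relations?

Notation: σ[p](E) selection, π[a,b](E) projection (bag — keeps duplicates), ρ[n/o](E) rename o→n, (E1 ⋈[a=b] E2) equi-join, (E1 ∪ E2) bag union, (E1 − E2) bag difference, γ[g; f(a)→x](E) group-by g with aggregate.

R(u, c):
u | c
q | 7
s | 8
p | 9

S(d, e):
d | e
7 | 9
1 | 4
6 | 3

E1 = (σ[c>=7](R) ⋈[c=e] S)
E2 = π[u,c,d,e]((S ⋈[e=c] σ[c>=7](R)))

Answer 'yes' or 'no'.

E1 per-node cardinality:
  R → 3
  σ[c>=7](R) → 3
  S → 3
  (σ[c>=7](R) ⋈[c=e] S) → 1
E2 per-node cardinality:
  S → 3
  R → 3
  σ[c>=7](R) → 3
  (S ⋈[e=c] σ[c>=7](R)) → 1
  π[u,c,d,e]((S ⋈[e=c] σ[c>=7](R))) → 1

E1 and E2 produce the same multiset:
u | c | d | e
p | 9 | 7 | 9

yes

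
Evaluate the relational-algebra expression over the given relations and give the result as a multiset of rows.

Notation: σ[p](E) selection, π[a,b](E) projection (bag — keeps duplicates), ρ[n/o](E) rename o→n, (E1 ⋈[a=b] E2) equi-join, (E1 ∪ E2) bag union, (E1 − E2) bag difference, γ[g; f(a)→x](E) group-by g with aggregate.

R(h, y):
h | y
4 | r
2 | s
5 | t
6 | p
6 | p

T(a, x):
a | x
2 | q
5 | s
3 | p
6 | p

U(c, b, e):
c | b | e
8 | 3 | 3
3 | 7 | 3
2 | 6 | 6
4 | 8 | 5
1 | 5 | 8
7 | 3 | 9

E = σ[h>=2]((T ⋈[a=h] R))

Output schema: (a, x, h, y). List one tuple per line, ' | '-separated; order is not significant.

Stepwise |·|:
  T → 4
  R → 5
  (T ⋈[a=h] R) → 4
  σ[h>=2]((T ⋈[a=h] R)) → 4

== RESULT ==
a | x | h | y
2 | q | 2 | s
5 | s | 5 | t
6 | p | 6 | p
6 | p | 6 | p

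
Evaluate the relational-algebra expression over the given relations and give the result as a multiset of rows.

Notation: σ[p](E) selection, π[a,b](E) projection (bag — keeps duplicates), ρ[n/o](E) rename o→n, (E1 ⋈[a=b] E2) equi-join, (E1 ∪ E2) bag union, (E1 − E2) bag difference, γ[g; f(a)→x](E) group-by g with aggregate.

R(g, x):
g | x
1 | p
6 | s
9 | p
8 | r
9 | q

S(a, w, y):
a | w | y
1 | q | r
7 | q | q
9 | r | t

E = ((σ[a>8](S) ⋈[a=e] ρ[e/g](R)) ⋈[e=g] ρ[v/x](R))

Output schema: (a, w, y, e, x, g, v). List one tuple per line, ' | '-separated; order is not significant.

Subexpression sizes:
  S → 3
  σ[a>8](S) → 1
  R → 5
  ρ[e/g](R) → 5
  (σ[a>8](S) ⋈[a=e] ρ[e/g](R)) → 2
  R → 5
  ρ[v/x](R) → 5
  ((σ[a>8](S) ⋈[a=e] ρ[e/g](R)) ⋈[e=g] ρ[v/x](R)) → 4

== RESULT ==
a | w | y | e | x | g | v
9 | r | t | 9 | p | 9 | p
9 | r | t | 9 | p | 9 | q
9 | r | t | 9 | q | 9 | p
9 | r | t | 9 | q | 9 | q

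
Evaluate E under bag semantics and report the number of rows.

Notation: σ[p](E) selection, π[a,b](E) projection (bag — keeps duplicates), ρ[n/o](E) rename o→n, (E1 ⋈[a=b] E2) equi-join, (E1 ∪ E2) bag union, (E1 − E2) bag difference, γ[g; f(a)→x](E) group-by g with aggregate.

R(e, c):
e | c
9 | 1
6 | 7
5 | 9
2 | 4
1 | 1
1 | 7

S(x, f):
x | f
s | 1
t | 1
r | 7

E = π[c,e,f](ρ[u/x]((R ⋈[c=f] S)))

Row counts bottom-up:
  R → 6
  S → 3
  (R ⋈[c=f] S) → 6
  ρ[u/x]((R ⋈[c=f] S)) → 6
  π[c,e,f](ρ[u/x]((R ⋈[c=f] S))) → 6

|E| = 6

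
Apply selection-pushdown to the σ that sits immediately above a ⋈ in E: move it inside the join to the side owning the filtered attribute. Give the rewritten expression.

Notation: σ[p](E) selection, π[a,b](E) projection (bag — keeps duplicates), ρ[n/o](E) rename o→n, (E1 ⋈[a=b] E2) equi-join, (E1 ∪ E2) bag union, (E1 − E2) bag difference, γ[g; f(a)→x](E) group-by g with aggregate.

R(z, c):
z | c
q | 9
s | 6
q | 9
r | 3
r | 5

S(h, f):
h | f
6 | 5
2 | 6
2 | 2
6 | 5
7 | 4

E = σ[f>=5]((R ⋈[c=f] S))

σ filters on f, owned by the right side.
E' = (R ⋈[c=f] σ[f>=5](S))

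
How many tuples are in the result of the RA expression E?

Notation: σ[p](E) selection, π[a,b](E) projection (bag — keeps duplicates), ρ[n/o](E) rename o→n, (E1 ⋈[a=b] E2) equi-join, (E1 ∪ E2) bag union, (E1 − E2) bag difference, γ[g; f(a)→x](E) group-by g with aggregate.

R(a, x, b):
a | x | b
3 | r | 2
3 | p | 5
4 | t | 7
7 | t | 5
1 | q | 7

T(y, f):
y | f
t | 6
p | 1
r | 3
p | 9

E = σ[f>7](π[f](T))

Per-node cardinality:
  T → 4
  π[f](T) → 4
  σ[f>7](π[f](T)) → 1

|E| = 1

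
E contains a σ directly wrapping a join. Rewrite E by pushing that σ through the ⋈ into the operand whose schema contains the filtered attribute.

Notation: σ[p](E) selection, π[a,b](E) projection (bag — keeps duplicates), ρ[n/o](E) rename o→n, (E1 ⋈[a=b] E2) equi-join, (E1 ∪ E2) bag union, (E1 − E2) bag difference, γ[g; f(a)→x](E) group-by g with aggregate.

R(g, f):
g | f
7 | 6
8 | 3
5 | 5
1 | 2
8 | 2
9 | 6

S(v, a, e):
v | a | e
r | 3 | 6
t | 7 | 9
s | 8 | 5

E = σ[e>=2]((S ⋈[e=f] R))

σ filters on e, owned by the left side.
E' = (σ[e>=2](S) ⋈[e=f] R)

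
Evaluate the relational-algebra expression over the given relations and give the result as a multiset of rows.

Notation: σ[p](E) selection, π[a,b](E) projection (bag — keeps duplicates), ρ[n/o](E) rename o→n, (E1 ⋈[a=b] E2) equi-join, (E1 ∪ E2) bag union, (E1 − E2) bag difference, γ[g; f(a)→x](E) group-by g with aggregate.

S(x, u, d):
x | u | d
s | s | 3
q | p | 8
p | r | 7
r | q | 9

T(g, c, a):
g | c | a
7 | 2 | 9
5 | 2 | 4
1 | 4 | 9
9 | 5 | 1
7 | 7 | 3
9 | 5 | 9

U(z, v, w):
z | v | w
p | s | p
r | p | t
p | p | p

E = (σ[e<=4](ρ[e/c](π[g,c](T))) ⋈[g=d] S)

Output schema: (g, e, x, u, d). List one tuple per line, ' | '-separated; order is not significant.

Per-node cardinality:
  T → 6
  π[g,c](T) → 6
  ρ[e/c](π[g,c](T)) → 6
  σ[e<=4](ρ[e/c](π[g,c](T))) → 3
  S → 4
  (σ[e<=4](ρ[e/c](π[g,c](T))) ⋈[g=d] S) → 1

== RESULT ==
g | e | x | u | d
7 | 2 | p | r | 7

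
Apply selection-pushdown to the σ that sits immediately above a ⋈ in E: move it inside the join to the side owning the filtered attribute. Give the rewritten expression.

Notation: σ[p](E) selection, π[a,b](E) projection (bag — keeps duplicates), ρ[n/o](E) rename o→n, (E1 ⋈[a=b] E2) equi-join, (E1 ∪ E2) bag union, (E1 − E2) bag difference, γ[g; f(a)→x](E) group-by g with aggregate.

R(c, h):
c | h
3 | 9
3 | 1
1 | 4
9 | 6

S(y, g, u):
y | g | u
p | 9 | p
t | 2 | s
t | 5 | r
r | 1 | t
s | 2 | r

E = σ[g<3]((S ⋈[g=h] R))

σ filters on g, owned by the left side.
E' = (σ[g<3](S) ⋈[g=h] R)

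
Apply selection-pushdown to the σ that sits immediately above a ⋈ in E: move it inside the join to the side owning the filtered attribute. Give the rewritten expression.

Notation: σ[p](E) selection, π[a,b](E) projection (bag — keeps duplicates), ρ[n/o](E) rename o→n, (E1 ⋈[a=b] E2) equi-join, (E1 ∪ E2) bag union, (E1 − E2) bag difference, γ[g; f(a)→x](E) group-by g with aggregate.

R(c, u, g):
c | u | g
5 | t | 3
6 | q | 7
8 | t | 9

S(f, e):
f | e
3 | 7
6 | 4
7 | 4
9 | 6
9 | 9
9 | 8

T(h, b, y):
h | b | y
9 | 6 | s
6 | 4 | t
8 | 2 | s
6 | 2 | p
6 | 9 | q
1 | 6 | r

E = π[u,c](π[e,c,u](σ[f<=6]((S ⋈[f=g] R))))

σ filters on f, owned by the left side.
E' = π[u,c](π[e,c,u]((σ[f<=6](S) ⋈[f=g] R)))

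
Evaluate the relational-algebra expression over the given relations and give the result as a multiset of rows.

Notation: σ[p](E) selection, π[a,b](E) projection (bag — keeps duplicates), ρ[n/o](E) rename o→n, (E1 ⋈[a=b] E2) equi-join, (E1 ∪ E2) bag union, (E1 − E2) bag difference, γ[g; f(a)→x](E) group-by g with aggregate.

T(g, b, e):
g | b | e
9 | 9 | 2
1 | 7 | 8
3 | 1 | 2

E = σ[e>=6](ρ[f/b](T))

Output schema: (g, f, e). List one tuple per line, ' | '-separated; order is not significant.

Stepwise |·|:
  T → 3
  ρ[f/b](T) → 3
  σ[e>=6](ρ[f/b](T)) → 1

== RESULT ==
g | f | e
1 | 7 | 8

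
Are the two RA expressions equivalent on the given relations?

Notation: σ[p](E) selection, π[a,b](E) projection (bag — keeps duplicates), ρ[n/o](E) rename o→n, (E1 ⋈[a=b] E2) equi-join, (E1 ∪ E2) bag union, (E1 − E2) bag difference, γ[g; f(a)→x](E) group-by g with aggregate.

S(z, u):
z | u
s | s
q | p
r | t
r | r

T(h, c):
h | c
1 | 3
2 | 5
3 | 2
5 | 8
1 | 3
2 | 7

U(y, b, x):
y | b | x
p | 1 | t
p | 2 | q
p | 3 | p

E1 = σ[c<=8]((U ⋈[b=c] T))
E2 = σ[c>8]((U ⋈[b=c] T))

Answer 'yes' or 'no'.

E1 subexpression sizes:
  U → 3
  T → 6
  (U ⋈[b=c] T) → 3
  σ[c<=8]((U ⋈[b=c] T)) → 3
E2 subexpression sizes:
  U → 3
  T → 6
  (U ⋈[b=c] T) → 3
  σ[c>8]((U ⋈[b=c] T)) → 0

E1 result:
y | b | x | h | c
p | 2 | q | 3 | 2
p | 3 | p | 1 | 3
p | 3 | p | 1 | 3
E2 result:
y | b | x | h | c
(0 rows)
Witness: ('p', 2, 'q', 3, 2) appears 1× in E1 but 0× in E2.

no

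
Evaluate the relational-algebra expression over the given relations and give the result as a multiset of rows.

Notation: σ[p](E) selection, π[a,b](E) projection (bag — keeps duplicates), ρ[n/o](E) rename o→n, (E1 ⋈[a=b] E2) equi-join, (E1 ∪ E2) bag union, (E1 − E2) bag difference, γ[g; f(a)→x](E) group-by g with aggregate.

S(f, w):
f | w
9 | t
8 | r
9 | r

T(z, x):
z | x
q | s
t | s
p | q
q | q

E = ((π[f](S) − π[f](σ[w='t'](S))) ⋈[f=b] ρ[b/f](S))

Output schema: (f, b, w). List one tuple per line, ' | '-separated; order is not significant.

Row counts bottom-up:
  S → 3
  π[f](S) → 3
  S → 3
  σ[w='t'](S) → 1
  π[f](σ[w='t'](S)) → 1
  (π[f](S) − π[f](σ[w='t'](S))) → 2
  S → 3
  ρ[b/f](S) → 3
  ((π[f](S) − π[f](σ[w='t'](S))) ⋈[f=b] ρ[b/f](S)) → 3

== RESULT ==
f | b | w
8 | 8 | r
9 | 9 | r
9 | 9 | t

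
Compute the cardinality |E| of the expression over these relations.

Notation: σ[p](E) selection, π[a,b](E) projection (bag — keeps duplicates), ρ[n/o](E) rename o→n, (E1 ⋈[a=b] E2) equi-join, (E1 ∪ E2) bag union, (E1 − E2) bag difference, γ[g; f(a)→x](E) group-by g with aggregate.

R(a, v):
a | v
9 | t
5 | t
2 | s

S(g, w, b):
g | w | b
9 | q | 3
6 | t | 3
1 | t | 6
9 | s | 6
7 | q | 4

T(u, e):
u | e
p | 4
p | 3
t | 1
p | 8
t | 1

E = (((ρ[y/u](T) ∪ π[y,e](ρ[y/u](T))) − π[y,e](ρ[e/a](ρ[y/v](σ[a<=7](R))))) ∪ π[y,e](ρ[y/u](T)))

Per-node cardinality:
  T → 5
  ρ[y/u](T) → 5
  T → 5
  ρ[y/u](T) → 5
  π[y,e](ρ[y/u](T)) → 5
  (ρ[y/u](T) ∪ π[y,e](ρ[y/u](T))) → 10
  R → 3
  σ[a<=7](R) → 2
  ρ[y/v](σ[a<=7](R)) → 2
  ρ[e/a](ρ[y/v](σ[a<=7](R))) → 2
  π[y,e](ρ[e/a](ρ[y/v](σ[a<=7](R)))) → 2
  ((ρ[y/u](T) ∪ π[y,e](ρ[y/u](T))) − π[y,e](ρ[e/a](ρ[y/v](σ[a<=7](R))))) → 10
  T → 5
  ρ[y/u](T) → 5
  π[y,e](ρ[y/u](T)) → 5
  (((ρ[y/u](T) ∪ π[y,e](ρ[y/u](T))) − π[y,e](ρ[e/a](ρ[y/v](σ[a<=7](R))))) ∪ π[y,e](ρ[y/u](T))) → 15

|E| = 15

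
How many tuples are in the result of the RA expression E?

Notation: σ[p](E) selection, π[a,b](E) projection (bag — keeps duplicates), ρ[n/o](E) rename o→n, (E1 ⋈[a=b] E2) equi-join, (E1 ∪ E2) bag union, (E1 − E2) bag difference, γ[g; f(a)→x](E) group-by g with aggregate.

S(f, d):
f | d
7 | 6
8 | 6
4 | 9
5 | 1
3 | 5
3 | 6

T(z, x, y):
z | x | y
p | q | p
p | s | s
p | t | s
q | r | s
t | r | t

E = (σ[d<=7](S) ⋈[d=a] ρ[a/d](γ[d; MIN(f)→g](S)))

Per-node cardinality:
  S → 6
  σ[d<=7](S) → 5
  S → 6
  γ[d; MIN(f)→g](S) → 4
  ρ[a/d](γ[d; MIN(f)→g](S)) → 4
  (σ[d<=7](S) ⋈[d=a] ρ[a/d](γ[d; MIN(f)→g](S))) → 5

|E| = 5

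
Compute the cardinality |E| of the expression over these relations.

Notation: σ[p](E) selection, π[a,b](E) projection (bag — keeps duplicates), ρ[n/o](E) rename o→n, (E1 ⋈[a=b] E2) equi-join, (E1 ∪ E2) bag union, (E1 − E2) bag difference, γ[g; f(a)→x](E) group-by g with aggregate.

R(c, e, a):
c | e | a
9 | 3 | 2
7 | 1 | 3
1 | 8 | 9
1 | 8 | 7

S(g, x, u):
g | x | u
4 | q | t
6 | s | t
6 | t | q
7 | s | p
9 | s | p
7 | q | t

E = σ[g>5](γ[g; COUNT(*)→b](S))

Subexpression sizes:
  S → 6
  γ[g; COUNT(*)→b](S) → 4
  σ[g>5](γ[g; COUNT(*)→b](S)) → 3

|E| = 3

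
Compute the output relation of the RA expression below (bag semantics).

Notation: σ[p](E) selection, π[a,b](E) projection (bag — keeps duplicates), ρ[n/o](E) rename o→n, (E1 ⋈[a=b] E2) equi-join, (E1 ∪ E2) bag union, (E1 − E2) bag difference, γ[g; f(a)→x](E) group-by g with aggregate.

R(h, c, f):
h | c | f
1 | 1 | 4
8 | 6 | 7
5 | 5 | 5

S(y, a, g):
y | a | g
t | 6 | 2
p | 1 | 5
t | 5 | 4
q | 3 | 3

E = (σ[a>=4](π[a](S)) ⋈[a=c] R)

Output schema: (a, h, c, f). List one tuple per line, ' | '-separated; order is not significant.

Subexpression sizes:
  S → 4
  π[a](S) → 4
  σ[a>=4](π[a](S)) → 2
  R → 3
  (σ[a>=4](π[a](S)) ⋈[a=c] R) → 2

== RESULT ==
a | h | c | f
5 | 5 | 5 | 5
6 | 8 | 6 | 7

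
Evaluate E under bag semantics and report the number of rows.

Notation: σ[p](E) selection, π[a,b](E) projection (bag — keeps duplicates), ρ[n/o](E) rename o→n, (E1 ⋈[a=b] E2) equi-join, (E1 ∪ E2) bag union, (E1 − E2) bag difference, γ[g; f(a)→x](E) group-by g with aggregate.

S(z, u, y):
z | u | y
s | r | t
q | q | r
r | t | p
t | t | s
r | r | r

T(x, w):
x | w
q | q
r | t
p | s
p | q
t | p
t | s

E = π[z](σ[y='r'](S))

Subexpression sizes:
  S → 5
  σ[y='r'](S) → 2
  π[z](σ[y='r'](S)) → 2

|E| = 2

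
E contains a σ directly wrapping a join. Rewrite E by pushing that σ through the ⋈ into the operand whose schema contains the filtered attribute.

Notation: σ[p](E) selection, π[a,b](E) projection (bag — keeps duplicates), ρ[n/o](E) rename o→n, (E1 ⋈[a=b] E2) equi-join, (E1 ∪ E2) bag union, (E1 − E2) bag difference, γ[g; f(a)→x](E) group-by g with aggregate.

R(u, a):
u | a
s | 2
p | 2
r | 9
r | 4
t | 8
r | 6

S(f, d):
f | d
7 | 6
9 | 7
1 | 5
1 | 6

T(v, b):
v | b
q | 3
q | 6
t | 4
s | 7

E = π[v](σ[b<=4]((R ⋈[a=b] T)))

σ filters on b, owned by the right side.
E' = π[v]((R ⋈[a=b] σ[b<=4](T)))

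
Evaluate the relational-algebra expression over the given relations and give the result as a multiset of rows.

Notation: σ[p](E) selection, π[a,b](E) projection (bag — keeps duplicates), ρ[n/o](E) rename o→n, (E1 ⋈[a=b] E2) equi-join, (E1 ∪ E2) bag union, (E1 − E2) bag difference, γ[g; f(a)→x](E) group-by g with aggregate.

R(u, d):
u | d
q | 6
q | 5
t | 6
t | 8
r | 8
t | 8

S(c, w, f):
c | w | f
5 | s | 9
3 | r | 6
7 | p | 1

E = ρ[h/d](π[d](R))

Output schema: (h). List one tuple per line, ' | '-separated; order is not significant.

Subexpression sizes:
  R → 6
  π[d](R) → 6
  ρ[h/d](π[d](R)) → 6

== RESULT ==
h
5
6
6
8
8
8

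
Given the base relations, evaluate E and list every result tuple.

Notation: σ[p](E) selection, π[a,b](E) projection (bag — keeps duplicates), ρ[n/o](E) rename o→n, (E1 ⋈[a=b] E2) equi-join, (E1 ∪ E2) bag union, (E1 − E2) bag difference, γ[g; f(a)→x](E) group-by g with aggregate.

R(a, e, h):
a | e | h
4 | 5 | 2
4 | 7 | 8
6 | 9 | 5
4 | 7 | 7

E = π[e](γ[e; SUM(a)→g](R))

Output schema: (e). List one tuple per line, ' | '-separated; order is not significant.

Row counts bottom-up:
  R → 4
  γ[e; SUM(a)→g](R) → 3
  π[e](γ[e; SUM(a)→g](R)) → 3

== RESULT ==
e
5
7
9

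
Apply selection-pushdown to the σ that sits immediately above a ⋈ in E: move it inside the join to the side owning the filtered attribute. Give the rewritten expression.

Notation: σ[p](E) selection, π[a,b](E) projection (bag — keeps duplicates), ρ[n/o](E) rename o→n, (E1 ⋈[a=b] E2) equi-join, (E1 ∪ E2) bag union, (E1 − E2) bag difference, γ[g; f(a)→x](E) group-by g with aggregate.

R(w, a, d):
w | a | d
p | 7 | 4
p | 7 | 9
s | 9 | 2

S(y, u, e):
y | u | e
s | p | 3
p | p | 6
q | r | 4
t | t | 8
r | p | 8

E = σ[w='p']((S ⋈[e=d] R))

σ filters on w, owned by the right side.
E' = (S ⋈[e=d] σ[w='p'](R))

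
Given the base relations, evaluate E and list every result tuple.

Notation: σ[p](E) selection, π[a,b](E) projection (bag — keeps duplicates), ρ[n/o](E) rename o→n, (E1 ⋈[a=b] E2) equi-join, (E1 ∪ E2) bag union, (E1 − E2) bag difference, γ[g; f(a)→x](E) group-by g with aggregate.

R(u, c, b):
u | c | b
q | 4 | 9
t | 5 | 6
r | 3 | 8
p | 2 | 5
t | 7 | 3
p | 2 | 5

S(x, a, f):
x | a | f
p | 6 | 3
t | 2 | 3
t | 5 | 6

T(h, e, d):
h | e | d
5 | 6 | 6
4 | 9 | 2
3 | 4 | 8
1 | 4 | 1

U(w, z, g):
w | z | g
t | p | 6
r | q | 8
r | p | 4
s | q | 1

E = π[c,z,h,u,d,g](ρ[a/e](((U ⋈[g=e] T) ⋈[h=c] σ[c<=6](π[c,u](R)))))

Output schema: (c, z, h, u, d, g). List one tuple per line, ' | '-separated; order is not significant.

Row counts bottom-up:
  U → 4
  T → 4
  (U ⋈[g=e] T) → 3
  R → 6
  π[c,u](R) → 6
  σ[c<=6](π[c,u](R)) → 5
  ((U ⋈[g=e] T) ⋈[h=c] σ[c<=6](π[c,u](R))) → 2
  ρ[a/e](((U ⋈[g=e] T) ⋈[h=c] σ[c<=6](π[c,u](R)))) → 2
  π[c,z,h,u,d,g](ρ[a/e](((U ⋈[g=e] T) ⋈[h=c] σ[c<=6](π[c,u](R))))) → 2

== RESULT ==
c | z | h | u | d | g
3 | p | 3 | r | 8 | 4
5 | p | 5 | t | 6 | 6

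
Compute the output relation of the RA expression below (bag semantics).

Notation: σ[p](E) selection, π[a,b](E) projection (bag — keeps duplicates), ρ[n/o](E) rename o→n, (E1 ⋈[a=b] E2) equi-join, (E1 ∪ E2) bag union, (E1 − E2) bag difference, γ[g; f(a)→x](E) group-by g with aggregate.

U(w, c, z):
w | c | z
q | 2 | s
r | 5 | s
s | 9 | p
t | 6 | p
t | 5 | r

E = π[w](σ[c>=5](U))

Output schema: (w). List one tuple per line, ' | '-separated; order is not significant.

Per-node cardinality:
  U → 5
  σ[c>=5](U) → 4
  π[w](σ[c>=5](U)) → 4

== RESULT ==
w
r
s
t
t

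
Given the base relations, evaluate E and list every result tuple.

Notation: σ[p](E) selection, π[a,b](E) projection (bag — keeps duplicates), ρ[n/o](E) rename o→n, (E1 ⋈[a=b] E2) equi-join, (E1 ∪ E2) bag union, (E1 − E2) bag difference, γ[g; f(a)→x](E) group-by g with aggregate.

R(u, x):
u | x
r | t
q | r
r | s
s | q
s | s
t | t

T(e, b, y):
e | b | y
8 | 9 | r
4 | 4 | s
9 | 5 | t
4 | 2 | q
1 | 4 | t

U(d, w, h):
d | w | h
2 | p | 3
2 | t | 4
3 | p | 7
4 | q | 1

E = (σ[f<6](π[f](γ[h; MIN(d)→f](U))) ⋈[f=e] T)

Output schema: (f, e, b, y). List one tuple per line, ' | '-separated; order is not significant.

Per-node cardinality:
  U → 4
  γ[h; MIN(d)→f](U) → 4
  π[f](γ[h; MIN(d)→f](U)) → 4
  σ[f<6](π[f](γ[h; MIN(d)→f](U))) → 4
  T → 5
  (σ[f<6](π[f](γ[h; MIN(d)→f](U))) ⋈[f=e] T) → 2

== RESULT ==
f | e | b | y
4 | 4 | 2 | q
4 | 4 | 4 | s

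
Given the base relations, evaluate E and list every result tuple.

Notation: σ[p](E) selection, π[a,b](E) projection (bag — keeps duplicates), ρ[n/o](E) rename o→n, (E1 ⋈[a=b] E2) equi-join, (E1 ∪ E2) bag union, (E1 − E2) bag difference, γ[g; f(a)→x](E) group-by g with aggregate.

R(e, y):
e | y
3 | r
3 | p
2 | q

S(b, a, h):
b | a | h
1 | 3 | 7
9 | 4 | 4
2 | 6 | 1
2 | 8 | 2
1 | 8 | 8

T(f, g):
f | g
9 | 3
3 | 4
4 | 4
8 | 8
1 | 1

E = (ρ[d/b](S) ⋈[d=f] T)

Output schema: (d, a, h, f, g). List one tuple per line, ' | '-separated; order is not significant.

Subexpression sizes:
  S → 5
  ρ[d/b](S) → 5
  T → 5
  (ρ[d/b](S) ⋈[d=f] T) → 3

== RESULT ==
d | a | h | f | g
1 | 3 | 7 | 1 | 1
1 | 8 | 8 | 1 | 1
9 | 4 | 4 | 9 | 3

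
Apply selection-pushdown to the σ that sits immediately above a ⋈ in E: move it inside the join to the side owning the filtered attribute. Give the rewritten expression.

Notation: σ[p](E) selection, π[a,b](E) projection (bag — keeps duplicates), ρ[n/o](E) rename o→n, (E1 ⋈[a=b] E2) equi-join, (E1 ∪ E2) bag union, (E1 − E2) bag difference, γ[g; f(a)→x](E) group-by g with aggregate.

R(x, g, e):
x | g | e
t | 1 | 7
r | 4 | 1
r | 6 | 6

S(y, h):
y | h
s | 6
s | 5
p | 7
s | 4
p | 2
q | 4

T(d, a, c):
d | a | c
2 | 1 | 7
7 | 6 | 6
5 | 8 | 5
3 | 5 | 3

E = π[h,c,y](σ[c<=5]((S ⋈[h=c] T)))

σ filters on c, owned by the right side.
E' = π[h,c,y]((S ⋈[h=c] σ[c<=5](T)))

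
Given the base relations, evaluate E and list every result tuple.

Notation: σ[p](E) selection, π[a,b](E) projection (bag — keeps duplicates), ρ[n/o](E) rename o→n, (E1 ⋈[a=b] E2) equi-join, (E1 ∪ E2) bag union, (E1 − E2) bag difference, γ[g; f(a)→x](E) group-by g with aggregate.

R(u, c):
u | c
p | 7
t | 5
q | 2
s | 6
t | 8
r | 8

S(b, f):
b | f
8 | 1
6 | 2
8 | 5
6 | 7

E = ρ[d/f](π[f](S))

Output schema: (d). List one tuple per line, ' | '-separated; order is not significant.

Subexpression sizes:
  S → 4
  π[f](S) → 4
  ρ[d/f](π[f](S)) → 4

== RESULT ==
d
1
2
5
7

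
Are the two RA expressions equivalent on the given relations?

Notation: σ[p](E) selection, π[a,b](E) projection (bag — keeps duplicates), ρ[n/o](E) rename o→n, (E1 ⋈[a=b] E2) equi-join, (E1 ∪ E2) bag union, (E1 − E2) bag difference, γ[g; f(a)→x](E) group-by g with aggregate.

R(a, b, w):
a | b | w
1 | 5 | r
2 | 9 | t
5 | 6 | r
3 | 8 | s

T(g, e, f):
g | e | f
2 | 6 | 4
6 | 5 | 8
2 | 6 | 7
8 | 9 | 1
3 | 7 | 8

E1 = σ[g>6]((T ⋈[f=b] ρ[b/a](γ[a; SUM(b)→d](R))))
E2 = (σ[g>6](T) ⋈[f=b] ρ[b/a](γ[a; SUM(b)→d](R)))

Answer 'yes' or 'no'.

E1 subexpression sizes:
  T → 5
  R → 4
  γ[a; SUM(b)→d](R) → 4
  ρ[b/a](γ[a; SUM(b)→d](R)) → 4
  (T ⋈[f=b] ρ[b/a](γ[a; SUM(b)→d](R))) → 1
  σ[g>6]((T ⋈[f=b] ρ[b/a](γ[a; SUM(b)→d](R)))) → 1
E2 subexpression sizes:
  T → 5
  σ[g>6](T) → 1
  R → 4
  γ[a; SUM(b)→d](R) → 4
  ρ[b/a](γ[a; SUM(b)→d](R)) → 4
  (σ[g>6](T) ⋈[f=b] ρ[b/a](γ[a; SUM(b)→d](R))) → 1

E1 and E2 produce the same multiset:
g | e | f | b | d
8 | 9 | 1 | 1 | 5

yes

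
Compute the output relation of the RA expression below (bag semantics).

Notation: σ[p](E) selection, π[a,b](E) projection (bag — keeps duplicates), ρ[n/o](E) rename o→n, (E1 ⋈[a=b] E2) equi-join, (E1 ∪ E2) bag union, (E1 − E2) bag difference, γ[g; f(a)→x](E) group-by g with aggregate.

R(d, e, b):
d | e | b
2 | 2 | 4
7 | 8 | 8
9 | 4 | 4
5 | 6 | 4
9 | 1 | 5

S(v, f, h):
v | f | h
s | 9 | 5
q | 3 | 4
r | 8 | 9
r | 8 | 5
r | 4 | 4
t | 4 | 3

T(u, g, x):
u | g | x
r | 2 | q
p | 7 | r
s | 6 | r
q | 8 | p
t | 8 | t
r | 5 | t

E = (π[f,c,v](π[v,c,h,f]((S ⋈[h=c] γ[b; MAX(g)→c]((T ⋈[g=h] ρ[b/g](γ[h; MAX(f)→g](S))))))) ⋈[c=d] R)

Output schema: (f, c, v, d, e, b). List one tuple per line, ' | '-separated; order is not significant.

Per-node cardinality:
  S → 6
  T → 6
  S → 6
  γ[h; MAX(f)→g](S) → 4
  ρ[b/g](γ[h; MAX(f)→g](S)) → 4
  (T ⋈[g=h] ρ[b/g](γ[h; MAX(f)→g](S))) → 1
  γ[b; MAX(g)→c]((T ⋈[g=h] ρ[b/g](γ[h; MAX(f)→g](S)))) → 1
  (S ⋈[h=c] γ[b; MAX(g)→c]((T ⋈[g=h] ρ[b/g](γ[h; MAX(f)→g](S))))) → 2
  π[v,c,h,f]((S ⋈[h=c] γ[b; MAX(g)→c]((T ⋈[g=h] ρ[b/g](γ[h; MAX(f)→g](S)))))) → 2
  π[f,c,v](π[v,c,h,f]((S ⋈[h=c] γ[b; MAX(g)→c]((T ⋈[g=h] ρ[b/g](γ[h; MAX(f)→g](S))))))) → 2
  R → 5
  (π[f,c,v](π[v,c,h,f]((S ⋈[h=c] γ[b; MAX(g)→c]((T ⋈[g=h] ρ[b/g](γ[h; MAX(f)→g](S))))))) ⋈[c=d] R) → 2

== RESULT ==
f | c | v | d | e | b
8 | 5 | r | 5 | 6 | 4
9 | 5 | s | 5 | 6 | 4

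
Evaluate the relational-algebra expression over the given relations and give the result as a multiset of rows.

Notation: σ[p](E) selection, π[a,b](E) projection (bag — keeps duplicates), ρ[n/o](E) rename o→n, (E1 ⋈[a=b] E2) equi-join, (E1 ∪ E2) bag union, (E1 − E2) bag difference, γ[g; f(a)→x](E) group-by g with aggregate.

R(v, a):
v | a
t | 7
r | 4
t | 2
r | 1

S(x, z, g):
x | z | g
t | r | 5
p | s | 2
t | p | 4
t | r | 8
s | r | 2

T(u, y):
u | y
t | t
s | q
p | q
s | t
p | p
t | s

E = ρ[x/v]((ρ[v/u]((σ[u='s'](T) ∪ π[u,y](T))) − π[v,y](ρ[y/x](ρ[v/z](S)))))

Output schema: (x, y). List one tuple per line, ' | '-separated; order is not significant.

Per-node cardinality:
  T → 6
  σ[u='s'](T) → 2
  T → 6
  π[u,y](T) → 6
  (σ[u='s'](T) ∪ π[u,y](T)) → 8
  ρ[v/u]((σ[u='s'](T) ∪ π[u,y](T))) → 8
  S → 5
  ρ[v/z](S) → 5
  ρ[y/x](ρ[v/z](S)) → 5
  π[v,y](ρ[y/x](ρ[v/z](S))) → 5
  (ρ[v/u]((σ[u='s'](T) ∪ π[u,y](T))) − π[v,y](ρ[y/x](ρ[v/z](S)))) → 8
  ρ[x/v]((ρ[v/u]((σ[u='s'](T) ∪ π[u,y](T))) − π[v,y](ρ[y/x](ρ[v/z](S))))) → 8

== RESULT ==
x | y
p | p
p | q
s | q
s | q
s | t
s | t
t | s
t | t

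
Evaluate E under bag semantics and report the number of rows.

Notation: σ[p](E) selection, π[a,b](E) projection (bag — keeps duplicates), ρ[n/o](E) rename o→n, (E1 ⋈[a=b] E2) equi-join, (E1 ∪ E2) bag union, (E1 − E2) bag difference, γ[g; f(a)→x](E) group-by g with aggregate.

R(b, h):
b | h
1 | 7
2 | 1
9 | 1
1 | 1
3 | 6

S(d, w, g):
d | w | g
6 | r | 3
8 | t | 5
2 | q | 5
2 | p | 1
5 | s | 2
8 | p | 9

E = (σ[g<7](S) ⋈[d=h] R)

Stepwise |·|:
  S → 6
  σ[g<7](S) → 5
  R → 5
  (σ[g<7](S) ⋈[d=h] R) → 1

|E| = 1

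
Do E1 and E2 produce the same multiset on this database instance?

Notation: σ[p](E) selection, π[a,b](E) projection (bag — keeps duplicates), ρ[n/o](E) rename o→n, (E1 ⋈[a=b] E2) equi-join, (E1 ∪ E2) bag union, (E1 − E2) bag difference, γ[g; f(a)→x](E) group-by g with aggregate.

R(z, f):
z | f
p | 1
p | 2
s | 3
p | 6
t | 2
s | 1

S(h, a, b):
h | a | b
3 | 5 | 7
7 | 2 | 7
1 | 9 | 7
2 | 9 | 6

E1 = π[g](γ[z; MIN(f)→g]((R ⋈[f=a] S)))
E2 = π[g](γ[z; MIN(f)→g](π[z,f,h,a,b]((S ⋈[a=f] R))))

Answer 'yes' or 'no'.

E1 row counts bottom-up:
  R → 6
  S → 4
  (R ⋈[f=a] S) → 2
  γ[z; MIN(f)→g]((R ⋈[f=a] S)) → 2
  π[g](γ[z; MIN(f)→g]((R ⋈[f=a] S))) → 2
E2 row counts bottom-up:
  S → 4
  R → 6
  (S ⋈[a=f] R) → 2
  π[z,f,h,a,b]((S ⋈[a=f] R)) → 2
  γ[z; MIN(f)→g](π[z,f,h,a,b]((S ⋈[a=f] R))) → 2
  π[g](γ[z; MIN(f)→g](π[z,f,h,a,b]((S ⋈[a=f] R)))) → 2

E1 and E2 produce the same multiset:
g
2
2

yes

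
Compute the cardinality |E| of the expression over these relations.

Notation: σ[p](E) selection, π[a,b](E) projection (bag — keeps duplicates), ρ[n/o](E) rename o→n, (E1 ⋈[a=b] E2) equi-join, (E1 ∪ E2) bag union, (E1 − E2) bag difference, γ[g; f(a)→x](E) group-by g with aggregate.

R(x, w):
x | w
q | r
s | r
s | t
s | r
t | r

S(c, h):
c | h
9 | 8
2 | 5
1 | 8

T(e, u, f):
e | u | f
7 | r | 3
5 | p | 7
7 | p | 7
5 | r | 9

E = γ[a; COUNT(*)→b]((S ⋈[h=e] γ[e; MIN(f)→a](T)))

Per-node cardinality:
  S → 3
  T → 4
  γ[e; MIN(f)→a](T) → 2
  (S ⋈[h=e] γ[e; MIN(f)→a](T)) → 1
  γ[a; COUNT(*)→b]((S ⋈[h=e] γ[e; MIN(f)→a](T))) → 1

|E| = 1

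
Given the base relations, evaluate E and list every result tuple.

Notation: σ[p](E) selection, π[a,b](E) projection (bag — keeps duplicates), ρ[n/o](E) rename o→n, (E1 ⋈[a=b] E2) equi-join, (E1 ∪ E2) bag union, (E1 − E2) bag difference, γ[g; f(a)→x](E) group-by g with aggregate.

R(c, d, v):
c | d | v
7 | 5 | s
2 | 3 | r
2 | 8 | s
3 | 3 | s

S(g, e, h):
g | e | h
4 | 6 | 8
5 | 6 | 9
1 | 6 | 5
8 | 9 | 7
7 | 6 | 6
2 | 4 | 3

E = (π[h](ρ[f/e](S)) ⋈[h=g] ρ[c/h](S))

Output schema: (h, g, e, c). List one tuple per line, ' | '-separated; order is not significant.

Subexpression sizes:
  S → 6
  ρ[f/e](S) → 6
  π[h](ρ[f/e](S)) → 6
  S → 6
  ρ[c/h](S) → 6
  (π[h](ρ[f/e](S)) ⋈[h=g] ρ[c/h](S)) → 3

== RESULT ==
h | g | e | c
5 | 5 | 6 | 9
7 | 7 | 6 | 6
8 | 8 | 9 | 7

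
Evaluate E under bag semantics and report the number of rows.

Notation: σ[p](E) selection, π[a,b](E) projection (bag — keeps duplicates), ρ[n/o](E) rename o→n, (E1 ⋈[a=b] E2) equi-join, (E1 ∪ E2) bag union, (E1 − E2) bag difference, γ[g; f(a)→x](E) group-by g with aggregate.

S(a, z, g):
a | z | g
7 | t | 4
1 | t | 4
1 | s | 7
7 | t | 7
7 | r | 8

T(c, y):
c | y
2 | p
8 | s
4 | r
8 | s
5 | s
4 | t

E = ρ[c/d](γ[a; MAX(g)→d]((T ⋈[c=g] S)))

Row counts bottom-up:
  T → 6
  S → 5
  (T ⋈[c=g] S) → 6
  γ[a; MAX(g)→d]((T ⋈[c=g] S)) → 2
  ρ[c/d](γ[a; MAX(g)→d]((T ⋈[c=g] S))) → 2

|E| = 2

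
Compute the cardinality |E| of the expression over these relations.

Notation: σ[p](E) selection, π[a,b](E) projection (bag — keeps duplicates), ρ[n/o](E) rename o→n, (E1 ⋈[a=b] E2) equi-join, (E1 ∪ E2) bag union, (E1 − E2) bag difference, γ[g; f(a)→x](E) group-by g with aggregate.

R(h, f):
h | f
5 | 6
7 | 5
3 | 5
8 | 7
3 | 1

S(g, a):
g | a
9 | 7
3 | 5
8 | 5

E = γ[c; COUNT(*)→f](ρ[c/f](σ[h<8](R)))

Row counts bottom-up:
  R → 5
  σ[h<8](R) → 4
  ρ[c/f](σ[h<8](R)) → 4
  γ[c; COUNT(*)→f](ρ[c/f](σ[h<8](R))) → 3

|E| = 3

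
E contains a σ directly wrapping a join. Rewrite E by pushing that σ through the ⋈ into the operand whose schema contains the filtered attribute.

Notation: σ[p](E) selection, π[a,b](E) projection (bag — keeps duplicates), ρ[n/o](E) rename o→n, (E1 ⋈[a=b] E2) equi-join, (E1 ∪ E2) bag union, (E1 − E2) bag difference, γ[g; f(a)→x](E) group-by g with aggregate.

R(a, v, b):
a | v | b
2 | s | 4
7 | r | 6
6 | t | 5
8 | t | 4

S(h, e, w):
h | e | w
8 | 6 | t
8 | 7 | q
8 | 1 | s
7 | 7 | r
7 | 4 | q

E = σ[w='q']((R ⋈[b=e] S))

σ filters on w, owned by the right side.
E' = (R ⋈[b=e] σ[w='q'](S))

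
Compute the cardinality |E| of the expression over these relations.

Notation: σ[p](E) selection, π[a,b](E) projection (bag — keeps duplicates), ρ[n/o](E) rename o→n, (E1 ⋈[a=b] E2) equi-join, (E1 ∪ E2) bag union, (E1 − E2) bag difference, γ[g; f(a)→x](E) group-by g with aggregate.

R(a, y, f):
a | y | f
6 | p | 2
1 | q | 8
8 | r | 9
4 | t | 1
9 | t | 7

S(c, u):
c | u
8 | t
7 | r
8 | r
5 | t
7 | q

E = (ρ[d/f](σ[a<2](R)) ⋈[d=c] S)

Row counts bottom-up:
  R → 5
  σ[a<2](R) → 1
  ρ[d/f](σ[a<2](R)) → 1
  S → 5
  (ρ[d/f](σ[a<2](R)) ⋈[d=c] S) → 2

|E| = 2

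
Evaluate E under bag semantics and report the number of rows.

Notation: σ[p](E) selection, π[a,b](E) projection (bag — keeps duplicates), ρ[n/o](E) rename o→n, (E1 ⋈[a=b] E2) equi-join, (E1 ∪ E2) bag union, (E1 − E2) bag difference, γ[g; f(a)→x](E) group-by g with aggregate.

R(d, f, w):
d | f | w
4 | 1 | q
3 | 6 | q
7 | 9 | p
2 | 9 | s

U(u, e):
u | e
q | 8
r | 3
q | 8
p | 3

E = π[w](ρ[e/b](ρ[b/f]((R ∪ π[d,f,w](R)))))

Row counts bottom-up:
  R → 4
  R → 4
  π[d,f,w](R) → 4
  (R ∪ π[d,f,w](R)) → 8
  ρ[b/f]((R ∪ π[d,f,w](R))) → 8
  ρ[e/b](ρ[b/f]((R ∪ π[d,f,w](R)))) → 8
  π[w](ρ[e/b](ρ[b/f]((R ∪ π[d,f,w](R))))) → 8

|E| = 8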